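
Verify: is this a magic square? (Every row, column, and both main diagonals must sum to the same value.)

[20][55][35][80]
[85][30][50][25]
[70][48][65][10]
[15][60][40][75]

Row 1: 20 + 55 + 35 + 80 = 190.
Row 2: 85 + 30 + 50 + 25 = 190.
Row 3: 70 + 48 + 65 + 10 = 193.
Row 4: 15 + 60 + 40 + 75 = 190.
Column 1: 20 + 85 + 70 + 15 = 190.
Column 2: 55 + 30 + 48 + 60 = 193.
Column 3: 35 + 50 + 65 + 40 = 190.
Column 4: 80 + 25 + 10 + 75 = 190.
Main diagonal: 20 + 30 + 65 + 75 = 190.
Anti-diagonal: 80 + 50 + 48 + 15 = 193.

No — column 2 sums to 193 but main diagonal sums to 190.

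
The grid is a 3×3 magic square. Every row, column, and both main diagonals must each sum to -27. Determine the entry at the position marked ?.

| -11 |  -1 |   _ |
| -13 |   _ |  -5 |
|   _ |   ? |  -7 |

Row 1 must total -27; the given cells sum to -12, so (1,3) = -15.
Row 2 must total -27; the given cells sum to -18, so (2,2) = -9.
Column 1 needs -27; the known cells sum to -24, so (3,1) = -3.
The remaining cell in column 2 is (3,2) = -27 − (-10) = -17.

-17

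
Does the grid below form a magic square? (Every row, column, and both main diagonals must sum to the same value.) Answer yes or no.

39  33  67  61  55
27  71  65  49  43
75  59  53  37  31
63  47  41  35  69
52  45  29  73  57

Row 1: 39 + 33 + 67 + 61 + 55 = 255.
Row 2: 27 + 71 + 65 + 49 + 43 = 255.
Row 3: 75 + 59 + 53 + 37 + 31 = 255.
Row 4: 63 + 47 + 41 + 35 + 69 = 255.
Row 5: 52 + 45 + 29 + 73 + 57 = 256.
Column 1: 39 + 27 + 75 + 63 + 52 = 256.
Column 2: 33 + 71 + 59 + 47 + 45 = 255.
Column 3: 67 + 65 + 53 + 41 + 29 = 255.
Column 4: 61 + 49 + 37 + 35 + 73 = 255.
Column 5: 55 + 43 + 31 + 69 + 57 = 255.
Main diagonal: 39 + 71 + 53 + 35 + 57 = 255.
Anti-diagonal: 55 + 49 + 53 + 47 + 52 = 256.

No — column 1 sums to 256 but column 5 sums to 255.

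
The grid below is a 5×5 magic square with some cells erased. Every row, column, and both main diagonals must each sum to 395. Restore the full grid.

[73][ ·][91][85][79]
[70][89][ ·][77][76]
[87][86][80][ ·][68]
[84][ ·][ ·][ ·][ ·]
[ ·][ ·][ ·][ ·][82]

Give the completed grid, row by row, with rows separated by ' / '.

Using row 1: 73 + 91 + 85 + 79 + ? → (1,2) = 395 − 328 = 67.
The remaining cell in row 2 is (2,3) = 395 − 312 = 83.
Row 3 needs 395; the known cells sum to 321, so (3,4) = 74.
Column 1 needs 395; the known cells sum to 314, so (5,1) = 81.
Column 5 needs 395; the known cells sum to 305, so (4,5) = 90.
Using main diagonal: 73 + 89 + 80 + 82 + ? → (4,4) = 395 − 324 = 71.
Using anti-diagonal: 79 + 77 + 80 + 81 + ? → (4,2) = 395 − 317 = 78.
From row 4, 395 − (84 + 78 + 71 + 90) gives (4,3) = 72.
The remaining cell in column 2 is (5,2) = 395 − 320 = 75.
Using column 3: 91 + 83 + 80 + 72 + ? → (5,3) = 395 − 326 = 69.
Column 4 must total 395; the given cells sum to 307, so (5,4) = 88.

73 67 91 85 79 / 70 89 83 77 76 / 87 86 80 74 68 / 84 78 72 71 90 / 81 75 69 88 82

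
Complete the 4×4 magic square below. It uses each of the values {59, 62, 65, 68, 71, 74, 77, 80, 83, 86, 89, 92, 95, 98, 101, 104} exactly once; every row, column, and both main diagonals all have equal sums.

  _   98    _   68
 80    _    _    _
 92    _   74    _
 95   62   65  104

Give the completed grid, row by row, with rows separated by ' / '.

59 98 101 68 / 80 89 86 71 / 92 77 74 83 / 95 62 65 104

The 16 entries sum to 1304, so each line sums to 1304/4 = 326.
The remaining cell in column 1 is (1,1) = 326 − 267 = 59.
Using main diagonal: 59 + 74 + 104 + ? → (2,2) = 326 − 237 = 89.
Row 1 must total 326; the given cells sum to 225, so (1,3) = 101.
From column 2, 326 − (98 + 89 + 62) gives (3,2) = 77.
Column 3 needs 326; the known cells sum to 240, so (2,3) = 86.
Row 2: 80 + 89 + 86 + ? = 326, so (2,4) = 71.
Row 3 needs 326; the known cells sum to 243, so (3,4) = 83.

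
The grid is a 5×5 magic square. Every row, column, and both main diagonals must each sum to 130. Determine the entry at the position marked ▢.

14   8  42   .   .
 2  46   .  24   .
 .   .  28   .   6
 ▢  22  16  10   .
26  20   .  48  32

38

From row 5, 130 − (26 + 20 + 48 + 32) gives (5,3) = 4.
The remaining cell in column 2 is (3,2) = 130 − 96 = 34.
Column 3 must total 130; the given cells sum to 90, so (2,3) = 40.
Anti-diagonal: 24 + 28 + 22 + 26 + ? = 130, so (1,5) = 30.
Using row 1: 14 + 8 + 42 + 30 + ? → (1,4) = 130 − 94 = 36.
Using row 2: 2 + 46 + 40 + 24 + ? → (2,5) = 130 − 112 = 18.
Column 4: 36 + 24 + 10 + 48 + ? = 130, so (3,4) = 12.
Column 5: 30 + 18 + 6 + 32 + ? = 130, so (4,5) = 44.
Using row 3: 34 + 28 + 12 + 6 + ? → (3,1) = 130 − 80 = 50.
Row 4 must total 130; the given cells sum to 92, so (4,1) = 38.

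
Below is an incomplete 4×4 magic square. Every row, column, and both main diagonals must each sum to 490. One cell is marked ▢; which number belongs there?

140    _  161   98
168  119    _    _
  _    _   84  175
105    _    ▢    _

112

From row 1, 490 − (140 + 161 + 98) gives (1,2) = 91.
Column 1 needs 490; the known cells sum to 413, so (3,1) = 77.
Main diagonal needs 490; the known cells sum to 343, so (4,4) = 147.
Using row 3: 77 + 84 + 175 + ? → (3,2) = 490 − 336 = 154.
From column 2, 490 − (91 + 119 + 154) gives (4,2) = 126.
The remaining cell in column 4 is (2,4) = 490 − 420 = 70.
Anti-diagonal: 98 + 154 + 105 + ? = 490, so (2,3) = 133.
Row 4 needs 490; the known cells sum to 378, so (4,3) = 112.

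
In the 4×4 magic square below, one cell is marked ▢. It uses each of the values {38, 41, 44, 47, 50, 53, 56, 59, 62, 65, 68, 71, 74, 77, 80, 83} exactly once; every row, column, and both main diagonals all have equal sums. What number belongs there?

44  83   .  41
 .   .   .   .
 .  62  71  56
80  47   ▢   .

38

The 16 entries sum to 968, so each line sums to 968/4 = 242.
Row 1 must total 242; the given cells sum to 168, so (1,3) = 74.
Using row 3: 62 + 71 + 56 + ? → (3,1) = 242 − 189 = 53.
From column 1, 242 − (44 + 53 + 80) gives (2,1) = 65.
From column 2, 242 − (83 + 62 + 47) gives (2,2) = 50.
Main diagonal must total 242; the given cells sum to 165, so (4,4) = 77.
The remaining cell in anti-diagonal is (2,3) = 242 − 183 = 59.
Using row 2: 65 + 50 + 59 + ? → (2,4) = 242 − 174 = 68.
The remaining cell in row 4 is (4,3) = 242 − 204 = 38.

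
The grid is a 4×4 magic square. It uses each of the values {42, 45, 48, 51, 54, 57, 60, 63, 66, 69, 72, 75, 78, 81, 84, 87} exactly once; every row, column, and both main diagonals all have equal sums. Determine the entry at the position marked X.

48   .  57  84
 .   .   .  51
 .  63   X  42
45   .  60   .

The 16 entries sum to 1032, so each line sums to 1032/4 = 258.
Using row 1: 48 + 57 + 84 + ? → (1,2) = 258 − 189 = 69.
The remaining cell in column 4 is (4,4) = 258 − 177 = 81.
The remaining cell in anti-diagonal is (2,3) = 258 − 192 = 66.
Using row 4: 45 + 60 + 81 + ? → (4,2) = 258 − 186 = 72.
Column 2: 69 + 63 + 72 + ? = 258, so (2,2) = 54.
Using column 3: 57 + 66 + 60 + ? → (3,3) = 258 − 183 = 75.

75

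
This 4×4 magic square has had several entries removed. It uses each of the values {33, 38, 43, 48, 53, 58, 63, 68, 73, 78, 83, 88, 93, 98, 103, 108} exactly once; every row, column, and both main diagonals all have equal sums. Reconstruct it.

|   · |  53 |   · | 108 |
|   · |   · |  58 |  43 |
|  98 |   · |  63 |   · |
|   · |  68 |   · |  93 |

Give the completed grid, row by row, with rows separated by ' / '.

48 53 73 108 / 103 78 58 43 / 98 83 63 38 / 33 68 88 93

The 16 entries sum to 1128, so each line sums to 1128/4 = 282.
Column 4 needs 282; the known cells sum to 244, so (3,4) = 38.
Row 3: 98 + 63 + 38 + ? = 282, so (3,2) = 83.
The remaining cell in column 2 is (2,2) = 282 − 204 = 78.
Main diagonal needs 282; the known cells sum to 234, so (1,1) = 48.
From anti-diagonal, 282 − (108 + 58 + 83) gives (4,1) = 33.
Row 1 must total 282; the given cells sum to 209, so (1,3) = 73.
Using row 2: 78 + 58 + 43 + ? → (2,1) = 282 − 179 = 103.
Row 4 must total 282; the given cells sum to 194, so (4,3) = 88.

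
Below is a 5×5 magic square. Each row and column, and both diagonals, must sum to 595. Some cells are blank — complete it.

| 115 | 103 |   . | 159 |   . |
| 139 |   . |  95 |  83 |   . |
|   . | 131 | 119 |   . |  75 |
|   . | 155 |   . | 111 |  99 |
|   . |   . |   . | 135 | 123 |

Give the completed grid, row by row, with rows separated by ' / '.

Column 4 must total 595; the given cells sum to 488, so (3,4) = 107.
From main diagonal, 595 − (115 + 119 + 111 + 123) gives (2,2) = 127.
Row 2 must total 595; the given cells sum to 444, so (2,5) = 151.
The remaining cell in row 3 is (3,1) = 595 − 432 = 163.
Using column 2: 103 + 127 + 131 + 155 + ? → (5,2) = 595 − 516 = 79.
Column 5 must total 595; the given cells sum to 448, so (1,5) = 147.
Anti-diagonal needs 595; the known cells sum to 504, so (5,1) = 91.
Using row 1: 115 + 103 + 159 + 147 + ? → (1,3) = 595 − 524 = 71.
Row 5 must total 595; the given cells sum to 428, so (5,3) = 167.
The remaining cell in column 1 is (4,1) = 595 − 508 = 87.
Column 3: 71 + 95 + 119 + 167 + ? = 595, so (4,3) = 143.

115 103 71 159 147 / 139 127 95 83 151 / 163 131 119 107 75 / 87 155 143 111 99 / 91 79 167 135 123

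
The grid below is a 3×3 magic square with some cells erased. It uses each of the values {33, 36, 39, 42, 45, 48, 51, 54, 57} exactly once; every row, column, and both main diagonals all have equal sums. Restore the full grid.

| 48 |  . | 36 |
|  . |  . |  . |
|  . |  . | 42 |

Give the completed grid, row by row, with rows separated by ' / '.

48 51 36 / 33 45 57 / 54 39 42

The 9 entries sum to 405, so each line sums to 405/3 = 135.
The remaining cell in row 1 is (1,2) = 135 − 84 = 51.
Column 3 must total 135; the given cells sum to 78, so (2,3) = 57.
Main diagonal must total 135; the given cells sum to 90, so (2,2) = 45.
Using anti-diagonal: 36 + 45 + ? → (3,1) = 135 − 81 = 54.
Row 2: 45 + 57 + ? = 135, so (2,1) = 33.
Using row 3: 54 + 42 + ? → (3,2) = 135 − 96 = 39.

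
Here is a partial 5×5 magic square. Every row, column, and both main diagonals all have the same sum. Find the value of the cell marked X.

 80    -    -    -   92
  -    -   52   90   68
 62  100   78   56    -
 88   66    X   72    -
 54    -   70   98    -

Anti-diagonal is complete and sums to 380; that is the magic constant.
Row 3 needs 380; the known cells sum to 296, so (3,5) = 84.
Column 1: 80 + 62 + 88 + 54 + ? = 380, so (2,1) = 96.
Column 4 must total 380; the given cells sum to 316, so (1,4) = 64.
Row 2 needs 380; the known cells sum to 306, so (2,2) = 74.
Main diagonal: 80 + 74 + 78 + 72 + ? = 380, so (5,5) = 76.
From row 5, 380 − (54 + 70 + 98 + 76) gives (5,2) = 82.
Using column 2: 74 + 100 + 66 + 82 + ? → (1,2) = 380 − 322 = 58.
Column 5 needs 380; the known cells sum to 320, so (4,5) = 60.
Row 1 must total 380; the given cells sum to 294, so (1,3) = 86.
Using row 4: 88 + 66 + 72 + 60 + ? → (4,3) = 380 − 286 = 94.

94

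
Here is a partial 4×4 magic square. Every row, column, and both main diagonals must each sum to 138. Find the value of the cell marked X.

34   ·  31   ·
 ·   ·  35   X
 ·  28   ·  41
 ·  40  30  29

32

Using row 4: 40 + 30 + 29 + ? → (4,1) = 138 − 99 = 39.
From column 3, 138 − (31 + 35 + 30) gives (3,3) = 42.
Main diagonal must total 138; the given cells sum to 105, so (2,2) = 33.
The remaining cell in anti-diagonal is (1,4) = 138 − 102 = 36.
Row 1: 34 + 31 + 36 + ? = 138, so (1,2) = 37.
Row 3 must total 138; the given cells sum to 111, so (3,1) = 27.
Column 1 must total 138; the given cells sum to 100, so (2,1) = 38.
Using column 4: 36 + 41 + 29 + ? → (2,4) = 138 − 106 = 32.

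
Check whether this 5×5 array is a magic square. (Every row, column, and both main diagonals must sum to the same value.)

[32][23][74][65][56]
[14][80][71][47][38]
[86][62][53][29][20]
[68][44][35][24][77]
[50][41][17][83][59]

Row 1: 32 + 23 + 74 + 65 + 56 = 250.
Row 2: 14 + 80 + 71 + 47 + 38 = 250.
Row 3: 86 + 62 + 53 + 29 + 20 = 250.
Row 4: 68 + 44 + 35 + 24 + 77 = 248.
Row 5: 50 + 41 + 17 + 83 + 59 = 250.
Column 1: 32 + 14 + 86 + 68 + 50 = 250.
Column 2: 23 + 80 + 62 + 44 + 41 = 250.
Column 3: 74 + 71 + 53 + 35 + 17 = 250.
Column 4: 65 + 47 + 29 + 24 + 83 = 248.
Column 5: 56 + 38 + 20 + 77 + 59 = 250.
Main diagonal: 32 + 80 + 53 + 24 + 59 = 248.
Anti-diagonal: 56 + 47 + 53 + 44 + 50 = 250.

No — row 3 sums to 250 but row 4 sums to 248.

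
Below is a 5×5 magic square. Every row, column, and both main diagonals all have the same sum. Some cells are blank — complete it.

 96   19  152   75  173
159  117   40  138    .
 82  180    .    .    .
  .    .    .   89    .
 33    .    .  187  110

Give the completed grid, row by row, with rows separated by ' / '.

96 19 152 75 173 / 159 117 40 138 61 / 82 180 103 26 124 / 145 68 166 89 47 / 33 131 54 187 110

Row 1 is already complete: 96 + 19 + 152 + 75 + 173 = 515, so that is the magic constant.
Row 2: 159 + 117 + 40 + 138 + ? = 515, so (2,5) = 61.
Column 1: 96 + 159 + 82 + 33 + ? = 515, so (4,1) = 145.
From column 4, 515 − (75 + 138 + 89 + 187) gives (3,4) = 26.
The remaining cell in main diagonal is (3,3) = 515 − 412 = 103.
Anti-diagonal must total 515; the given cells sum to 447, so (4,2) = 68.
Row 3: 82 + 180 + 103 + 26 + ? = 515, so (3,5) = 124.
From column 2, 515 − (19 + 117 + 180 + 68) gives (5,2) = 131.
Using column 5: 173 + 61 + 124 + 110 + ? → (4,5) = 515 − 468 = 47.
Row 4 needs 515; the known cells sum to 349, so (4,3) = 166.
The remaining cell in row 5 is (5,3) = 515 − 461 = 54.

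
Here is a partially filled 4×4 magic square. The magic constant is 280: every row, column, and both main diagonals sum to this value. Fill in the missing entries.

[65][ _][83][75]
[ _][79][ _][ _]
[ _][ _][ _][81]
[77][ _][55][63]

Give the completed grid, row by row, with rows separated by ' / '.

Row 1 needs 280; the known cells sum to 223, so (1,2) = 57.
Using row 4: 77 + 55 + 63 + ? → (4,2) = 280 − 195 = 85.
Column 2: 57 + 79 + 85 + ? = 280, so (3,2) = 59.
From column 4, 280 − (75 + 81 + 63) gives (2,4) = 61.
From main diagonal, 280 − (65 + 79 + 63) gives (3,3) = 73.
From anti-diagonal, 280 − (75 + 59 + 77) gives (2,3) = 69.
The remaining cell in row 2 is (2,1) = 280 − 209 = 71.
Using row 3: 59 + 73 + 81 + ? → (3,1) = 280 − 213 = 67.

65 57 83 75 / 71 79 69 61 / 67 59 73 81 / 77 85 55 63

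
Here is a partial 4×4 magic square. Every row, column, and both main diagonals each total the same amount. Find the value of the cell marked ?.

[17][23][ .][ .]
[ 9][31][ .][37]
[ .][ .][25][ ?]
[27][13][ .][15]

7

Main diagonal is complete and sums to 88; that is the magic constant.
The remaining cell in row 2 is (2,3) = 88 − 77 = 11.
From row 4, 88 − (27 + 13 + 15) gives (4,3) = 33.
The remaining cell in column 1 is (3,1) = 88 − 53 = 35.
Column 2 needs 88; the known cells sum to 67, so (3,2) = 21.
Using column 3: 11 + 25 + 33 + ? → (1,3) = 88 − 69 = 19.
Using anti-diagonal: 11 + 21 + 27 + ? → (1,4) = 88 − 59 = 29.
Row 3: 35 + 21 + 25 + ? = 88, so (3,4) = 7.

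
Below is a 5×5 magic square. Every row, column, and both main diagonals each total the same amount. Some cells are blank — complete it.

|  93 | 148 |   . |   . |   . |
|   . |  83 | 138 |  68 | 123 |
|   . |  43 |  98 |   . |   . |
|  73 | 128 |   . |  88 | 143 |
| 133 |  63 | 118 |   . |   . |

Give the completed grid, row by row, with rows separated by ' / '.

Column 2 is already complete: 148 + 83 + 43 + 128 + 63 = 465, so that is the magic constant.
Row 2 must total 465; the given cells sum to 412, so (2,1) = 53.
Using row 4: 73 + 128 + 88 + 143 + ? → (4,3) = 465 − 432 = 33.
The remaining cell in column 1 is (3,1) = 465 − 352 = 113.
The remaining cell in column 3 is (1,3) = 465 − 387 = 78.
Using main diagonal: 93 + 83 + 98 + 88 + ? → (5,5) = 465 − 362 = 103.
Anti-diagonal needs 465; the known cells sum to 427, so (1,5) = 38.
Row 1 must total 465; the given cells sum to 357, so (1,4) = 108.
The remaining cell in row 5 is (5,4) = 465 − 417 = 48.
From column 4, 465 − (108 + 68 + 88 + 48) gives (3,4) = 153.
Using column 5: 38 + 123 + 143 + 103 + ? → (3,5) = 465 − 407 = 58.

93 148 78 108 38 / 53 83 138 68 123 / 113 43 98 153 58 / 73 128 33 88 143 / 133 63 118 48 103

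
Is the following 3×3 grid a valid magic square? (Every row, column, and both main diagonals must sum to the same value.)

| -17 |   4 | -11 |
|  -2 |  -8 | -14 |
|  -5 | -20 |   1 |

Yes

Row 1: -17 + 4 + (-11) = -24.
Row 2: -2 + (-8) + (-14) = -24.
Row 3: -5 + (-20) + 1 = -24.
Column 1: -17 + (-2) + (-5) = -24.
Column 2: 4 + (-8) + (-20) = -24.
Column 3: -11 + (-14) + 1 = -24.
Main diagonal: -17 + (-8) + 1 = -24.
Anti-diagonal: -11 + (-8) + (-5) = -24.
All lines sum to -24.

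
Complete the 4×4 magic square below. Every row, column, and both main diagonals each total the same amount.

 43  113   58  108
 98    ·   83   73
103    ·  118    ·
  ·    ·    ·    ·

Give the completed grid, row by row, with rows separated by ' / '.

43 113 58 108 / 98 68 83 73 / 103 53 118 48 / 78 88 63 93

Row 1 is already complete: 43 + 113 + 58 + 108 = 322, so that is the magic constant.
From row 2, 322 − (98 + 83 + 73) gives (2,2) = 68.
Column 1 needs 322; the known cells sum to 244, so (4,1) = 78.
The remaining cell in column 3 is (4,3) = 322 − 259 = 63.
Using main diagonal: 43 + 68 + 118 + ? → (4,4) = 322 − 229 = 93.
Anti-diagonal needs 322; the known cells sum to 269, so (3,2) = 53.
Using row 3: 103 + 53 + 118 + ? → (3,4) = 322 − 274 = 48.
Using row 4: 78 + 63 + 93 + ? → (4,2) = 322 − 234 = 88.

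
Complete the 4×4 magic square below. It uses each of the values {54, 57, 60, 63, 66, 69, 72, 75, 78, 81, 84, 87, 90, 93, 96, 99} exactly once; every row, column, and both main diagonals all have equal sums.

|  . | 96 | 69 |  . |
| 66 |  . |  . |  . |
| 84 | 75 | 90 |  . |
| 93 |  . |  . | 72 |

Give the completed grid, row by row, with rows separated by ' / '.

The 16 entries sum to 1224, so each line sums to 1224/4 = 306.
Row 3 must total 306; the given cells sum to 249, so (3,4) = 57.
Column 1 must total 306; the given cells sum to 243, so (1,1) = 63.
The remaining cell in main diagonal is (2,2) = 306 − 225 = 81.
Using row 1: 63 + 96 + 69 + ? → (1,4) = 306 − 228 = 78.
Column 2 must total 306; the given cells sum to 252, so (4,2) = 54.
Column 4: 78 + 57 + 72 + ? = 306, so (2,4) = 99.
Anti-diagonal: 78 + 75 + 93 + ? = 306, so (2,3) = 60.
From row 4, 306 − (93 + 54 + 72) gives (4,3) = 87.

63 96 69 78 / 66 81 60 99 / 84 75 90 57 / 93 54 87 72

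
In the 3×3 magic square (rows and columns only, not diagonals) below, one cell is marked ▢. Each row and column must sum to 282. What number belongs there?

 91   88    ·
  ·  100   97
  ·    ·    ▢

Using row 1: 91 + 88 + ? → (1,3) = 282 − 179 = 103.
From row 2, 282 − (100 + 97) gives (2,1) = 85.
Column 1 must total 282; the given cells sum to 176, so (3,1) = 106.
Column 2 needs 282; the known cells sum to 188, so (3,2) = 94.
From column 3, 282 − (103 + 97) gives (3,3) = 82.

82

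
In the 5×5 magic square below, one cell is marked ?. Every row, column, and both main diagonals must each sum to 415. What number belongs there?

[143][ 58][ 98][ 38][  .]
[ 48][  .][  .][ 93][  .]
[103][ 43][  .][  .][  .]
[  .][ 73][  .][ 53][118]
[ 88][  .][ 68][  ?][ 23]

Row 1 must total 415; the given cells sum to 337, so (1,5) = 78.
Column 1 must total 415; the given cells sum to 382, so (4,1) = 33.
Using anti-diagonal: 78 + 93 + 73 + 88 + ? → (3,3) = 415 − 332 = 83.
The remaining cell in row 4 is (4,3) = 415 − 277 = 138.
Column 3 must total 415; the given cells sum to 387, so (2,3) = 28.
Main diagonal: 143 + 83 + 53 + 23 + ? = 415, so (2,2) = 113.
From row 2, 415 − (48 + 113 + 28 + 93) gives (2,5) = 133.
The remaining cell in column 2 is (5,2) = 415 − 287 = 128.
From column 5, 415 − (78 + 133 + 118 + 23) gives (3,5) = 63.
Using row 3: 103 + 43 + 83 + 63 + ? → (3,4) = 415 − 292 = 123.
Row 5 must total 415; the given cells sum to 307, so (5,4) = 108.

108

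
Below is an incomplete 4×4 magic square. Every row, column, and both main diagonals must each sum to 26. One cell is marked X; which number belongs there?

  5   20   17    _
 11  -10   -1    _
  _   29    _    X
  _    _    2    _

From row 1, 26 − (5 + 20 + 17) gives (1,4) = -16.
Row 2 needs 26; the known cells sum to 0, so (2,4) = 26.
Column 2 must total 26; the given cells sum to 39, so (4,2) = -13.
From column 3, 26 − (17 + (-1) + 2) gives (3,3) = 8.
Using main diagonal: 5 + (-10) + 8 + ? → (4,4) = 26 − 3 = 23.
Anti-diagonal must total 26; the given cells sum to 12, so (4,1) = 14.
Column 1 needs 26; the known cells sum to 30, so (3,1) = -4.
Column 4: -16 + 26 + 23 + ? = 26, so (3,4) = -7.

-7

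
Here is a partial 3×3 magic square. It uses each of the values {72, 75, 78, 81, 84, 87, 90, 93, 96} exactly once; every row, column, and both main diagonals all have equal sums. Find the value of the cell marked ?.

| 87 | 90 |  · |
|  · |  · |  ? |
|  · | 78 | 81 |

96

The 9 entries sum to 756, so each line sums to 756/3 = 252.
Row 1 must total 252; the given cells sum to 177, so (1,3) = 75.
Using row 3: 78 + 81 + ? → (3,1) = 252 − 159 = 93.
Column 1 needs 252; the known cells sum to 180, so (2,1) = 72.
Column 2 must total 252; the given cells sum to 168, so (2,2) = 84.
Column 3: 75 + 81 + ? = 252, so (2,3) = 96.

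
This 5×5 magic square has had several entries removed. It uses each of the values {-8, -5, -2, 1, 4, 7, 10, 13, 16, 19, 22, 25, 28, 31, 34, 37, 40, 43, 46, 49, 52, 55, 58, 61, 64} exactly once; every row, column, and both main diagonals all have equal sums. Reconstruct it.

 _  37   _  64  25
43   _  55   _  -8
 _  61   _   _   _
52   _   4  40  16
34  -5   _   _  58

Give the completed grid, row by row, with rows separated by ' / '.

1 37 13 64 25 / 43 19 55 31 -8 / 10 61 22 -2 49 / 52 28 4 40 16 / 34 -5 46 7 58

The 25 entries sum to 700, so each line sums to 700/5 = 140.
Row 4 must total 140; the given cells sum to 112, so (4,2) = 28.
The remaining cell in column 2 is (2,2) = 140 − 121 = 19.
Column 5: 25 + (-8) + 16 + 58 + ? = 140, so (3,5) = 49.
Using row 2: 43 + 19 + 55 + (-8) + ? → (2,4) = 140 − 109 = 31.
From anti-diagonal, 140 − (25 + 31 + 28 + 34) gives (3,3) = 22.
The remaining cell in main diagonal is (1,1) = 140 − 139 = 1.
Row 1 needs 140; the known cells sum to 127, so (1,3) = 13.
Column 1: 1 + 43 + 52 + 34 + ? = 140, so (3,1) = 10.
Column 3 needs 140; the known cells sum to 94, so (5,3) = 46.
From row 3, 140 − (10 + 61 + 22 + 49) gives (3,4) = -2.
Row 5 must total 140; the given cells sum to 133, so (5,4) = 7.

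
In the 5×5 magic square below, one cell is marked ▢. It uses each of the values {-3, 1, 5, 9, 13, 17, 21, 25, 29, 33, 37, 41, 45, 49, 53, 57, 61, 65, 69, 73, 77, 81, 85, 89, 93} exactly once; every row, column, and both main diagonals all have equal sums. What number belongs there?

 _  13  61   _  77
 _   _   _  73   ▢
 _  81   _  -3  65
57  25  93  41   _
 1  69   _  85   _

The 25 entries sum to 1125, so each line sums to 1125/5 = 225.
From row 4, 225 − (57 + 25 + 93 + 41) gives (4,5) = 9.
The remaining cell in column 2 is (2,2) = 225 − 188 = 37.
From column 4, 225 − (73 + (-3) + 41 + 85) gives (1,4) = 29.
Anti-diagonal: 77 + 73 + 25 + 1 + ? = 225, so (3,3) = 49.
Row 1 must total 225; the given cells sum to 180, so (1,1) = 45.
Row 3 needs 225; the known cells sum to 192, so (3,1) = 33.
The remaining cell in column 1 is (2,1) = 225 − 136 = 89.
Main diagonal needs 225; the known cells sum to 172, so (5,5) = 53.
Row 5: 1 + 69 + 85 + 53 + ? = 225, so (5,3) = 17.
From column 3, 225 − (61 + 49 + 93 + 17) gives (2,3) = 5.
Column 5 must total 225; the given cells sum to 204, so (2,5) = 21.

21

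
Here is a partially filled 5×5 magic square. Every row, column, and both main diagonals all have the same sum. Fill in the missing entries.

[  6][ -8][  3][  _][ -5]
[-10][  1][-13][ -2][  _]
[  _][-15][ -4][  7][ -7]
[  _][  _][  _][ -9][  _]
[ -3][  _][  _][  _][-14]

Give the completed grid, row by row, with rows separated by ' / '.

6 -8 3 -16 -5 / -10 1 -13 -2 4 / -1 -15 -4 7 -7 / -12 -6 5 -9 2 / -3 8 -11 0 -14

Main diagonal is already complete: 6 + 1 + -4 + -9 + -14 = -20, so that is the magic constant.
From row 1, -20 − (6 + (-8) + 3 + (-5)) gives (1,4) = -16.
Using row 2: -10 + 1 + (-13) + (-2) + ? → (2,5) = -20 − (-24) = 4.
From row 3, -20 − (-15 + (-4) + 7 + (-7)) gives (3,1) = -1.
Using column 1: 6 + (-10) + (-1) + (-3) + ? → (4,1) = -20 − (-8) = -12.
From column 4, -20 − (-16 + (-2) + 7 + (-9)) gives (5,4) = 0.
From column 5, -20 − (-5 + 4 + (-7) + (-14)) gives (4,5) = 2.
Using anti-diagonal: -5 + (-2) + (-4) + (-3) + ? → (4,2) = -20 − (-14) = -6.
From row 4, -20 − (-12 + (-6) + (-9) + 2) gives (4,3) = 5.
The remaining cell in column 2 is (5,2) = -20 − (-28) = 8.
Using column 3: 3 + (-13) + (-4) + 5 + ? → (5,3) = -20 − (-9) = -11.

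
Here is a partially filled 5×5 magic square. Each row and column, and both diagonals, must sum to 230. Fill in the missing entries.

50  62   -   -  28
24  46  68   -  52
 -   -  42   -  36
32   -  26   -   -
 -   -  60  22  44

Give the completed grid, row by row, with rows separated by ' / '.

Row 2 must total 230; the given cells sum to 190, so (2,4) = 40.
From column 3, 230 − (68 + 42 + 26 + 60) gives (1,3) = 34.
The remaining cell in column 5 is (4,5) = 230 − 160 = 70.
Main diagonal: 50 + 46 + 42 + 44 + ? = 230, so (4,4) = 48.
Using row 1: 50 + 62 + 34 + 28 + ? → (1,4) = 230 − 174 = 56.
The remaining cell in row 4 is (4,2) = 230 − 176 = 54.
Column 4: 56 + 40 + 48 + 22 + ? = 230, so (3,4) = 64.
The remaining cell in anti-diagonal is (5,1) = 230 − 164 = 66.
Row 5 needs 230; the known cells sum to 192, so (5,2) = 38.
Column 1: 50 + 24 + 32 + 66 + ? = 230, so (3,1) = 58.
Using column 2: 62 + 46 + 54 + 38 + ? → (3,2) = 230 − 200 = 30.

50 62 34 56 28 / 24 46 68 40 52 / 58 30 42 64 36 / 32 54 26 48 70 / 66 38 60 22 44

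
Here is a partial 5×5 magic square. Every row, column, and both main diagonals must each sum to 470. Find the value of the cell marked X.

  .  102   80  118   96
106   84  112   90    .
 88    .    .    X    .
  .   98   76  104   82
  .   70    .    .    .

Row 1: 102 + 80 + 118 + 96 + ? = 470, so (1,1) = 74.
Row 2 needs 470; the known cells sum to 392, so (2,5) = 78.
Row 4 must total 470; the given cells sum to 360, so (4,1) = 110.
Using column 1: 74 + 106 + 88 + 110 + ? → (5,1) = 470 − 378 = 92.
Column 2 must total 470; the given cells sum to 354, so (3,2) = 116.
The remaining cell in anti-diagonal is (3,3) = 470 − 376 = 94.
The remaining cell in column 3 is (5,3) = 470 − 362 = 108.
Main diagonal must total 470; the given cells sum to 356, so (5,5) = 114.
Row 5 must total 470; the given cells sum to 384, so (5,4) = 86.
Column 4 must total 470; the given cells sum to 398, so (3,4) = 72.

72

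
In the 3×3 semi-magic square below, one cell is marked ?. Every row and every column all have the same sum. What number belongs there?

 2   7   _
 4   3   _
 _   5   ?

1

Column 2 is complete and sums to 15; that is the magic constant.
The remaining cell in row 1 is (1,3) = 15 − 9 = 6.
Using row 2: 4 + 3 + ? → (2,3) = 15 − 7 = 8.
Using column 1: 2 + 4 + ? → (3,1) = 15 − 6 = 9.
The remaining cell in column 3 is (3,3) = 15 − 14 = 1.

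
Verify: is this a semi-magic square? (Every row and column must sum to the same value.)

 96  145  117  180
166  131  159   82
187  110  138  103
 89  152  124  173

Row 1: 96 + 145 + 117 + 180 = 538.
Row 2: 166 + 131 + 159 + 82 = 538.
Row 3: 187 + 110 + 138 + 103 = 538.
Row 4: 89 + 152 + 124 + 173 = 538.
Column 1: 96 + 166 + 187 + 89 = 538.
Column 2: 145 + 131 + 110 + 152 = 538.
Column 3: 117 + 159 + 138 + 124 = 538.
Column 4: 180 + 82 + 103 + 173 = 538.
All lines sum to 538.

Yes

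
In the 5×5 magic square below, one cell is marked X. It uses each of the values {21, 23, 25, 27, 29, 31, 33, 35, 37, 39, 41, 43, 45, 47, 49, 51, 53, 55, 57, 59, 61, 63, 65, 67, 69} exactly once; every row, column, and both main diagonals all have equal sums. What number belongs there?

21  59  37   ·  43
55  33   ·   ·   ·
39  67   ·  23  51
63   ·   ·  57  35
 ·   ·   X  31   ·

53

The 25 entries sum to 1125, so each line sums to 1125/5 = 225.
Row 1: 21 + 59 + 37 + 43 + ? = 225, so (1,4) = 65.
From row 3, 225 − (39 + 67 + 23 + 51) gives (3,3) = 45.
Column 1: 21 + 55 + 39 + 63 + ? = 225, so (5,1) = 47.
Using column 4: 65 + 23 + 57 + 31 + ? → (2,4) = 225 − 176 = 49.
Main diagonal needs 225; the known cells sum to 156, so (5,5) = 69.
Anti-diagonal must total 225; the given cells sum to 184, so (4,2) = 41.
Row 4: 63 + 41 + 57 + 35 + ? = 225, so (4,3) = 29.
The remaining cell in column 2 is (5,2) = 225 − 200 = 25.
Column 5: 43 + 51 + 35 + 69 + ? = 225, so (2,5) = 27.
Row 2: 55 + 33 + 49 + 27 + ? = 225, so (2,3) = 61.
The remaining cell in row 5 is (5,3) = 225 − 172 = 53.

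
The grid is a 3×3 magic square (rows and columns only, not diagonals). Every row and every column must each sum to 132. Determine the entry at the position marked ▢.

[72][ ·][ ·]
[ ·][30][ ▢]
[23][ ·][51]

65

Row 3 needs 132; the known cells sum to 74, so (3,2) = 58.
Column 1 must total 132; the given cells sum to 95, so (2,1) = 37.
The remaining cell in column 2 is (1,2) = 132 − 88 = 44.
Row 1 must total 132; the given cells sum to 116, so (1,3) = 16.
From row 2, 132 − (37 + 30) gives (2,3) = 65.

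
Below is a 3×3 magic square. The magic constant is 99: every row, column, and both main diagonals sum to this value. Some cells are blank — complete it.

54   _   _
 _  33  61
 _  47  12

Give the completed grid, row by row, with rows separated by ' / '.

54 19 26 / 5 33 61 / 40 47 12

Row 2 must total 99; the given cells sum to 94, so (2,1) = 5.
Row 3: 47 + 12 + ? = 99, so (3,1) = 40.
Column 2 needs 99; the known cells sum to 80, so (1,2) = 19.
The remaining cell in column 3 is (1,3) = 99 − 73 = 26.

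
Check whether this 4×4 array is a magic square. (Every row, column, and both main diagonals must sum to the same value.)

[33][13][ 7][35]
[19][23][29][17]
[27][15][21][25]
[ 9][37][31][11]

Yes

Row 1: 33 + 13 + 7 + 35 = 88.
Row 2: 19 + 23 + 29 + 17 = 88.
Row 3: 27 + 15 + 21 + 25 = 88.
Row 4: 9 + 37 + 31 + 11 = 88.
Column 1: 33 + 19 + 27 + 9 = 88.
Column 2: 13 + 23 + 15 + 37 = 88.
Column 3: 7 + 29 + 21 + 31 = 88.
Column 4: 35 + 17 + 25 + 11 = 88.
Main diagonal: 33 + 23 + 21 + 11 = 88.
Anti-diagonal: 35 + 29 + 15 + 9 = 88.
All lines sum to 88.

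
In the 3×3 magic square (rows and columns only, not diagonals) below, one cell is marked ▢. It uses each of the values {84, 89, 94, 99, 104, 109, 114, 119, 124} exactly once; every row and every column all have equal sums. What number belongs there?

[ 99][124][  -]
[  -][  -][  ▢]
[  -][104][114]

The 9 entries sum to 936, so each line sums to 936/3 = 312.
Row 1 must total 312; the given cells sum to 223, so (1,3) = 89.
Row 3 needs 312; the known cells sum to 218, so (3,1) = 94.
Column 1 needs 312; the known cells sum to 193, so (2,1) = 119.
From column 2, 312 − (124 + 104) gives (2,2) = 84.
Column 3 needs 312; the known cells sum to 203, so (2,3) = 109.

109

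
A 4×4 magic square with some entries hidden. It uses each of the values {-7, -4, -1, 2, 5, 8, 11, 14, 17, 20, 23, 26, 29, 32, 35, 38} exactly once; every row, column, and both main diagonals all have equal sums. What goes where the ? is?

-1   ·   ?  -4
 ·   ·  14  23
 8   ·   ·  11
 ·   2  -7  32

29

The 16 entries sum to 248, so each line sums to 248/4 = 62.
Row 4 must total 62; the given cells sum to 27, so (4,1) = 35.
Column 1 must total 62; the given cells sum to 42, so (2,1) = 20.
The remaining cell in anti-diagonal is (3,2) = 62 − 45 = 17.
Row 2: 20 + 14 + 23 + ? = 62, so (2,2) = 5.
Using row 3: 8 + 17 + 11 + ? → (3,3) = 62 − 36 = 26.
Column 2 needs 62; the known cells sum to 24, so (1,2) = 38.
Using column 3: 14 + 26 + (-7) + ? → (1,3) = 62 − 33 = 29.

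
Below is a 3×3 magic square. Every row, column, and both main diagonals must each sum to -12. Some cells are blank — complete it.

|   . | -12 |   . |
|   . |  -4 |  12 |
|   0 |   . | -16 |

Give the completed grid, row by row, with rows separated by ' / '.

8 -12 -8 / -20 -4 12 / 0 4 -16

From row 2, -12 − (-4 + 12) gives (2,1) = -20.
Row 3 needs -12; the known cells sum to -16, so (3,2) = 4.
Using column 1: -20 + 0 + ? → (1,1) = -12 − (-20) = 8.
Column 3: 12 + (-16) + ? = -12, so (1,3) = -8.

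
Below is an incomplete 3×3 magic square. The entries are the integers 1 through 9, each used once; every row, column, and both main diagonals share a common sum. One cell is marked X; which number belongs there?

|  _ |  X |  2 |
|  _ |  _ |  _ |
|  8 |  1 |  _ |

The entries are 1 through 9, which sum to 45, so each line sums to 45/3 = 15.
The remaining cell in row 3 is (3,3) = 15 − 9 = 6.
From column 3, 15 − (2 + 6) gives (2,3) = 7.
The remaining cell in anti-diagonal is (2,2) = 15 − 10 = 5.
Row 2 must total 15; the given cells sum to 12, so (2,1) = 3.
Column 1 needs 15; the known cells sum to 11, so (1,1) = 4.
From column 2, 15 − (5 + 1) gives (1,2) = 9.

9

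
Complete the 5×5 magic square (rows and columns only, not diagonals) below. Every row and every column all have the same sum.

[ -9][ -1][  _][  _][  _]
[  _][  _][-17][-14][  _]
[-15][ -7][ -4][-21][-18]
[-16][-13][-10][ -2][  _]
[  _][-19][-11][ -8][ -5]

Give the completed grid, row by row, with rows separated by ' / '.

Row 3 is already complete: -15 + -7 + -4 + -21 + -18 = -65, so that is the magic constant.
The remaining cell in row 4 is (4,5) = -65 − (-41) = -24.
From row 5, -65 − (-19 + (-11) + (-8) + (-5)) gives (5,1) = -22.
Column 1 needs -65; the known cells sum to -62, so (2,1) = -3.
The remaining cell in column 2 is (2,2) = -65 − (-40) = -25.
Column 3: -17 + (-4) + (-10) + (-11) + ? = -65, so (1,3) = -23.
Column 4 needs -65; the known cells sum to -45, so (1,4) = -20.
From row 1, -65 − (-9 + (-1) + (-23) + (-20)) gives (1,5) = -12.
Row 2 must total -65; the given cells sum to -59, so (2,5) = -6.

-9 -1 -23 -20 -12 / -3 -25 -17 -14 -6 / -15 -7 -4 -21 -18 / -16 -13 -10 -2 -24 / -22 -19 -11 -8 -5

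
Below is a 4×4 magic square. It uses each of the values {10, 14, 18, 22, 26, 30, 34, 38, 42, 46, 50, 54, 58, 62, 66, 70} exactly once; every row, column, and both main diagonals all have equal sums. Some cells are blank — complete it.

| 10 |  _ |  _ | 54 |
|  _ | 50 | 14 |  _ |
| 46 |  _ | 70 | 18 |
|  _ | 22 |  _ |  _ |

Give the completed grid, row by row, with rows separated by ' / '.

10 62 34 54 / 38 50 14 58 / 46 26 70 18 / 66 22 42 30

The 16 entries sum to 640, so each line sums to 640/4 = 160.
Row 3 needs 160; the known cells sum to 134, so (3,2) = 26.
From column 2, 160 − (50 + 26 + 22) gives (1,2) = 62.
Main diagonal: 10 + 50 + 70 + ? = 160, so (4,4) = 30.
Anti-diagonal: 54 + 14 + 26 + ? = 160, so (4,1) = 66.
Using row 1: 10 + 62 + 54 + ? → (1,3) = 160 − 126 = 34.
Row 4 must total 160; the given cells sum to 118, so (4,3) = 42.
Using column 1: 10 + 46 + 66 + ? → (2,1) = 160 − 122 = 38.
The remaining cell in column 4 is (2,4) = 160 − 102 = 58.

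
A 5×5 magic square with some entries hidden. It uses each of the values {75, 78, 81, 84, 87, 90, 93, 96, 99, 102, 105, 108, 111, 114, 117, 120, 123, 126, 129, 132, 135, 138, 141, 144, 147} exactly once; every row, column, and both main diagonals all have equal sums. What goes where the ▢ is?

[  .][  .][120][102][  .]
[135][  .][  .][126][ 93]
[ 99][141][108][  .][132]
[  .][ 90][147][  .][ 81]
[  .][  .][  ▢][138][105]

The 25 entries sum to 2775, so each line sums to 2775/5 = 555.
Row 3 must total 555; the given cells sum to 480, so (3,4) = 75.
From column 4, 555 − (102 + 126 + 75 + 138) gives (4,4) = 114.
Column 5 must total 555; the given cells sum to 411, so (1,5) = 144.
The remaining cell in anti-diagonal is (5,1) = 555 − 468 = 87.
Row 4 needs 555; the known cells sum to 432, so (4,1) = 123.
Column 1 must total 555; the given cells sum to 444, so (1,1) = 111.
The remaining cell in main diagonal is (2,2) = 555 − 438 = 117.
Row 1: 111 + 120 + 102 + 144 + ? = 555, so (1,2) = 78.
Row 2 must total 555; the given cells sum to 471, so (2,3) = 84.
Using column 2: 78 + 117 + 141 + 90 + ? → (5,2) = 555 − 426 = 129.
Column 3: 120 + 84 + 108 + 147 + ? = 555, so (5,3) = 96.

96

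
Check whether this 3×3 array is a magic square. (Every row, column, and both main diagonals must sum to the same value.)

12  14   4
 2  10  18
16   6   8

Yes

Row 1: 12 + 14 + 4 = 30.
Row 2: 2 + 10 + 18 = 30.
Row 3: 16 + 6 + 8 = 30.
Column 1: 12 + 2 + 16 = 30.
Column 2: 14 + 10 + 6 = 30.
Column 3: 4 + 18 + 8 = 30.
Main diagonal: 12 + 10 + 8 = 30.
Anti-diagonal: 4 + 10 + 16 = 30.
All lines sum to 30.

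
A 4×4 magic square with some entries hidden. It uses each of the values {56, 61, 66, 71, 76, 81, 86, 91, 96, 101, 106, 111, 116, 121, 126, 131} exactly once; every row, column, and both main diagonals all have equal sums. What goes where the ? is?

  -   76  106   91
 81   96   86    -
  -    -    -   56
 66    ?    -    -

71

The 16 entries sum to 1496, so each line sums to 1496/4 = 374.
From row 1, 374 − (76 + 106 + 91) gives (1,1) = 101.
Using row 2: 81 + 96 + 86 + ? → (2,4) = 374 − 263 = 111.
Using column 1: 101 + 81 + 66 + ? → (3,1) = 374 − 248 = 126.
Column 4 must total 374; the given cells sum to 258, so (4,4) = 116.
Main diagonal needs 374; the known cells sum to 313, so (3,3) = 61.
Anti-diagonal must total 374; the given cells sum to 243, so (3,2) = 131.
From column 2, 374 − (76 + 96 + 131) gives (4,2) = 71.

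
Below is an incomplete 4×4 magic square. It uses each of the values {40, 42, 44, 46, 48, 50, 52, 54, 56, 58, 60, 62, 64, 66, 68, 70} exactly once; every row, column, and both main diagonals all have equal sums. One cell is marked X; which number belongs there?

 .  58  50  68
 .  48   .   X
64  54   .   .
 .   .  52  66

The 16 entries sum to 880, so each line sums to 880/4 = 220.
From row 1, 220 − (58 + 50 + 68) gives (1,1) = 44.
Column 2 needs 220; the known cells sum to 160, so (4,2) = 60.
Main diagonal needs 220; the known cells sum to 158, so (3,3) = 62.
Using row 3: 64 + 54 + 62 + ? → (3,4) = 220 − 180 = 40.
The remaining cell in row 4 is (4,1) = 220 − 178 = 42.
The remaining cell in column 1 is (2,1) = 220 − 150 = 70.
The remaining cell in column 3 is (2,3) = 220 − 164 = 56.
The remaining cell in column 4 is (2,4) = 220 − 174 = 46.

46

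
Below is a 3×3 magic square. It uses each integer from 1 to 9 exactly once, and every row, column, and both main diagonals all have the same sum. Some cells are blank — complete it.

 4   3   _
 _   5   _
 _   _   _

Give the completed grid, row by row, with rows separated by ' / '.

The entries are 1 through 9, which sum to 45, so each line sums to 45/3 = 15.
The remaining cell in row 1 is (1,3) = 15 − 7 = 8.
From column 2, 15 − (3 + 5) gives (3,2) = 7.
From main diagonal, 15 − (4 + 5) gives (3,3) = 6.
Anti-diagonal must total 15; the given cells sum to 13, so (3,1) = 2.
Column 1: 4 + 2 + ? = 15, so (2,1) = 9.
Column 3: 8 + 6 + ? = 15, so (2,3) = 1.

4 3 8 / 9 5 1 / 2 7 6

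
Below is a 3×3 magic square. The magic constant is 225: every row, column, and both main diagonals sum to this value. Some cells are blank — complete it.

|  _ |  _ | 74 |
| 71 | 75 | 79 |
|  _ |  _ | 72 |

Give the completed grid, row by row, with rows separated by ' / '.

78 73 74 / 71 75 79 / 76 77 72

The remaining cell in main diagonal is (1,1) = 225 − 147 = 78.
From anti-diagonal, 225 − (74 + 75) gives (3,1) = 76.
Row 1 needs 225; the known cells sum to 152, so (1,2) = 73.
The remaining cell in row 3 is (3,2) = 225 − 148 = 77.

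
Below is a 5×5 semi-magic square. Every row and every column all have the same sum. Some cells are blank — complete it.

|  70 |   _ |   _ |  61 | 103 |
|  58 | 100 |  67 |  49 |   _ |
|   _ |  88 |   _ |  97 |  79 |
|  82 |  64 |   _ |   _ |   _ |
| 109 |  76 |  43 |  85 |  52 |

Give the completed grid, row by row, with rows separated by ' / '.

Row 5 is already complete: 109 + 76 + 43 + 85 + 52 = 365, so that is the magic constant.
Row 2 must total 365; the given cells sum to 274, so (2,5) = 91.
Column 1: 70 + 58 + 82 + 109 + ? = 365, so (3,1) = 46.
From column 2, 365 − (100 + 88 + 64 + 76) gives (1,2) = 37.
From column 4, 365 − (61 + 49 + 97 + 85) gives (4,4) = 73.
From column 5, 365 − (103 + 91 + 79 + 52) gives (4,5) = 40.
Using row 1: 70 + 37 + 61 + 103 + ? → (1,3) = 365 − 271 = 94.
Row 3 must total 365; the given cells sum to 310, so (3,3) = 55.
Using row 4: 82 + 64 + 73 + 40 + ? → (4,3) = 365 − 259 = 106.

70 37 94 61 103 / 58 100 67 49 91 / 46 88 55 97 79 / 82 64 106 73 40 / 109 76 43 85 52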